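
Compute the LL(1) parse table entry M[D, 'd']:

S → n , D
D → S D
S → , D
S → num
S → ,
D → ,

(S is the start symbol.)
To find M[D, 'd'], we find productions for D where 'd' is in the predict set (PREDICT(N → α) = (FIRST(α) \ {ε}) ∪ (FOLLOW(N) if α ⇒* ε)).

Relevant sets:
  FIRST(S) = { ',', 'n', 'num' }

D → S D: PREDICT = { ',', 'n', 'num' }
D → ,: PREDICT = { ',' }

M[D, 'd'] is empty (no production applies)

Answer: Empty (error entry)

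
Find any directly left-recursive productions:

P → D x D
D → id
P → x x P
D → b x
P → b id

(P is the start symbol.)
No direct left recursion

P → D x D: starts with D
D → id: starts with id
P → x x P: starts with x
D → b x: starts with b
P → b id: starts with b

No direct left recursion found.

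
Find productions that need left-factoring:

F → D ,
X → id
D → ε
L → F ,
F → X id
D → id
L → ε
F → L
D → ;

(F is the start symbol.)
Left-factoring is needed when two productions for the same non-terminal
share a common prefix on the right-hand side.

Productions for F:
  F → D ,
  F → X id
  F → L
Productions for D:
  D → ε
  D → id
  D → ;
Productions for L:
  L → F ,
  L → ε

No common prefixes found.

Answer: No, left-factoring is not needed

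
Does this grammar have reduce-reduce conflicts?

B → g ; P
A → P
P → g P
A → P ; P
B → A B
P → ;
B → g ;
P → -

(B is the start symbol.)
Yes — I7: [B → g ; .] vs [P → ; .]

A reduce-reduce conflict occurs when an LR(0) state has two complete items [A → α .] and [B → β .] — both call for a reduction, and with no lookahead the parser cannot choose between them.

Augment with B' → B and build the canonical LR(0) collection (I0 = CLOSURE({[B' → . B]}), then GOTO on every symbol after a dot until no new states appear). It has 14 states:
  I0: { [A → . P ; P], [A → . P], [B → . A B], [B → . g ; P], [B → . g ;], [B' → . B], [P → . -], [P → . ;], [P → . g P] }  — shift
  I1: { [P → - .] }  — reduce
  I2: { [P → ; .] }  — reduce
  I3: { [A → . P ; P], [A → . P], [B → . A B], [B → . g ; P], [B → . g ;], [B → A . B], [P → . -], [P → . ;], [P → . g P] }  — shift
  I4: { [B' → B .] }  — accept
  I5: { [A → P . ; P], [A → P .] }  — shift, reduce
  I6: { [B → g . ; P], [B → g . ;], [P → . -], [P → . ;], [P → . g P], [P → g . P] }  — shift
  I7: { [B → g ; . P], [B → g ; .], [P → . -], [P → . ;], [P → . g P], [P → ; .] }  — shift, 2 reduces
  I8: { [P → g P .] }  — reduce
  I9: { [P → . -], [P → . ;], [P → . g P], [P → g . P] }  — shift
  I10: { [B → g ; P .] }  — reduce
  I11: { [A → P ; . P], [P → . -], [P → . ;], [P → . g P] }  — shift
  I12: { [A → P ; P .] }  — reduce
  I13: { [B → A B .] }  — reduce

I7 contains complete items [B → g ; .], [P → ; .] — reduce-reduce conflict.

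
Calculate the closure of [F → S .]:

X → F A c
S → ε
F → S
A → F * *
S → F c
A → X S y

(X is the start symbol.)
To compute CLOSURE, for each item [A → α.Bβ] where B is a non-terminal, add [B → .γ] for all productions B → γ; repeat for the newly added items until nothing changes.

Start with: [F → S .]
The dot is at the end, so nothing is added.

CLOSURE = { [F → S .] }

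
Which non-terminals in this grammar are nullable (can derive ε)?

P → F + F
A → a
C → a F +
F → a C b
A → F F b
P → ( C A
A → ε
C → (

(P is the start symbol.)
{ 'A' }

ε-productions: A → ε
So A is immediately nullable.
No further non-terminal can be added: every production for the remaining non-terminals contains a terminal or a non-nullable non-terminal.
Nullable = { 'A' }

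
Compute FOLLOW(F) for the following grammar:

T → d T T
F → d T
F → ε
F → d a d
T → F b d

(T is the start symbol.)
In T → F b d: F is followed by b d, add FIRST(b d) \ {ε} = { 'b' }

Taking the union: FOLLOW(F) = { 'b' }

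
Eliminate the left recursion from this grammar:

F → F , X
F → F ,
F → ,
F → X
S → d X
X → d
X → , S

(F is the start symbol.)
F → , F'
F → X F'
F' → , X F'
F' → , F'
F' → ε
S → d X
X → d
X → , S

F is directly left-recursive. The standard transformation for
  A → A α₁ | ... | A α_m | β₁ | ... | β_n
is
  A  → β₁ A' | ... | β_n A'
  A' → α₁ A' | ... | α_m A' | ε

F → , becomes F → , F'
F → X becomes F → X F'
F → F , X becomes F' → , X F'
F → F , becomes F' → , F'
Add F' → ε

Productions for other non-terminals are unchanged:
  S → d X
  X → d
  X → , S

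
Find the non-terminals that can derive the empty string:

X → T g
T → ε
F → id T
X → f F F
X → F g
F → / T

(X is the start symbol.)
{ 'T' }

A non-terminal is nullable if it can derive ε (the empty string): either it has an ε-production, or it has a production whose right-hand side consists entirely of nullable non-terminals.

ε-productions: T → ε
So T is immediately nullable.
No further non-terminal can be added: every production for the remaining non-terminals contains a terminal or a non-nullable non-terminal.
Nullable = { 'T' }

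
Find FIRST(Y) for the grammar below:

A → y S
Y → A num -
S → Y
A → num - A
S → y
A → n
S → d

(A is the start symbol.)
To compute FIRST(Y), examine every production with Y on the left-hand side, reading each right-hand side left to right until a non-nullable symbol is reached.

FIRST sets of the other non-terminals involved (by the same procedure, iterated to a fixed point):
  FIRST(A) = { 'n', 'num', 'y' }

From Y → A num -:
  - A is a non-terminal: add FIRST(A) \ {ε} = { 'n', 'num', 'y' }
    A is not nullable, so stop

Collecting: FIRST(Y) = { 'n', 'num', 'y' }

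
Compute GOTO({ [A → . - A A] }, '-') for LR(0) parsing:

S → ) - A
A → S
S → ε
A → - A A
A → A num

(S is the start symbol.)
GOTO(I, '-') = CLOSURE({ [A → αX.β] : [A → α.Xβ] ∈ I, X = '-' })

Items with dot before '-', with the dot advanced:
  [A → . - A A] → [A → - . A A]
Closure of the advanced items:
  [A → - . A A] has the dot before A: add [A → . S], [A → . - A A], [A → . A num]
  [A → . S] has the dot before S: add [S → . ) - A], [S → .]

GOTO = { [A → - . A A], [A → . - A A], [A → . A num], [A → . S], [S → . ) - A], [S → .] }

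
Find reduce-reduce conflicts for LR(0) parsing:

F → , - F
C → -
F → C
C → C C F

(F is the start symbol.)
No reduce-reduce conflicts

Augment with F' → F and build the canonical LR(0) collection (I0 = CLOSURE({[F' → . F]}), then GOTO on every symbol after a dot until no new states appear). It has 10 states:
  I0: { [C → . -], [C → . C C F], [F → . , - F], [F → . C], [F' → . F] }  — shift
  I1: { [F → , . - F] }  — shift
  I2: { [C → - .] }  — reduce
  I3: { [C → . -], [C → . C C F], [C → C . C F], [F → C .] }  — shift, reduce
  I4: { [F' → F .] }  — accept
  I5: { [C → . -], [C → . C C F], [C → C . C F], [C → C C . F], [F → . , - F], [F → . C] }  — shift
  I6: { [C → . -], [C → . C C F], [C → C . C F], [C → C C . F], [F → . , - F], [F → . C], [F → C .] }  — shift, reduce
  I7: { [C → C C F .] }  — reduce
  I8: { [C → . -], [C → . C C F], [F → , - . F], [F → . , - F], [F → . C] }  — shift
  I9: { [F → , - F .] }  — reduce

No state contains more than one complete item.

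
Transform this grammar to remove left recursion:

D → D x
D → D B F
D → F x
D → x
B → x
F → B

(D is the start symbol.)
D is directly left-recursive. The standard transformation for
  A → A α₁ | ... | A α_m | β₁ | ... | β_n
is
  A  → β₁ A' | ... | β_n A'
  A' → α₁ A' | ... | α_m A' | ε

D → F x becomes D → F x D'
D → x becomes D → x D'
D → D x becomes D' → x D'
D → D B F becomes D' → B F D'
Add D' → ε

Productions for other non-terminals are unchanged:
  B → x
  F → B

Resulting grammar:
D → F x D'
D → x D'
D' → x D'
D' → B F D'
D' → ε
B → x
F → B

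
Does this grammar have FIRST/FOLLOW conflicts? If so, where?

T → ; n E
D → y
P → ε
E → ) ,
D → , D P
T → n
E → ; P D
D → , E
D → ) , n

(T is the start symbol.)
A FIRST/FOLLOW conflict occurs when a non-terminal N has a nullable alternative N → β (β ⇒* ε) and another alternative N → α with FIRST(α) ∩ FOLLOW(N) ≠ ∅: on such a lookahead the parser cannot decide between expanding α and letting N vanish via β.

Nullable non-terminals: P.
P has a nullable alternative but only one production, so nothing to check.

D, E, T have no nullable alternative, so no FIRST/FOLLOW check is needed there.

No FIRST/FOLLOW conflicts found.

Answer: No FIRST/FOLLOW conflicts.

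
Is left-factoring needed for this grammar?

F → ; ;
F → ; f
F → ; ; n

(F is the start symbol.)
Yes, F has productions with common prefix ';'

Left-factoring is needed when two productions for the same non-terminal
share a common prefix on the right-hand side.

Productions for F:
  F → ; ;
  F → ; f
  F → ; ; n

Found common prefix ';' in productions for F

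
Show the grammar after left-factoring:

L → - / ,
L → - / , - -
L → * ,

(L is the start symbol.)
Left-factoring transforms A → αβ₁ | αβ₂ into A → αA' and A' → β₁ | β₂
(α is the longest common prefix among the alternatives). Repeat until
no nonterminal has two alternatives with a common prefix.

Round 1: L has alternatives sharing prefix '- / ,'. Introduce L': L → - / , L'
  Add: L' → ε
  Add: L' → - -

No remaining common prefixes — done.

Resulting grammar:
L → - / , L'
L' → ε
L' → - -
L → * ,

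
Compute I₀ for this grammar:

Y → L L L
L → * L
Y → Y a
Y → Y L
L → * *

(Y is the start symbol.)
{ [L → . * *], [L → . * L], [Y → . L L L], [Y → . Y L], [Y → . Y a], [Y' → . Y] }

First, augment the grammar with Y' → Y
I₀ = CLOSURE({ [Y' → . Y] }):
  [Y' → . Y] has the dot before Y: add [Y → . L L L], [Y → . Y a], [Y → . Y L]
  [Y → . L L L] has the dot before L: add [L → . * L], [L → . * *]
No further items can be added.

I₀ = { [L → . * *], [L → . * L], [Y → . L L L], [Y → . Y L], [Y → . Y a], [Y' → . Y] }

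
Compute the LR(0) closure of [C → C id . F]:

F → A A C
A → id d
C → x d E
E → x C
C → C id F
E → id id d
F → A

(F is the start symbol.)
{ [A → . id d], [C → C id . F], [F → . A A C], [F → . A] }

Start with: [C → C id . F]
  [C → C id . F] has the dot before F: add [F → . A A C], [F → . A]
  [F → . A A C] has the dot before A: add [A → . id d]
No further items can be added.

CLOSURE = { [A → . id d], [C → C id . F], [F → . A A C], [F → . A] }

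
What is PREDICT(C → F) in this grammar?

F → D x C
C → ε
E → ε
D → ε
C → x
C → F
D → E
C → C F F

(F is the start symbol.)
PREDICT(C → F) = (FIRST(RHS) \ {ε}) ∪ (FOLLOW(C) if ε ∈ FIRST(RHS), i.e. RHS ⇒* ε)
FIRST(F) = { 'x' }
FIRST(F) = { 'x' }
ε ∉ FIRST(F), so FOLLOW(C) is not added.
PREDICT(C → F) = { 'x' }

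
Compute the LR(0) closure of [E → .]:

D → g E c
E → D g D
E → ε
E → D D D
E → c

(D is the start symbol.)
To compute CLOSURE, for each item [A → α.Bβ] where B is a non-terminal, add [B → .γ] for all productions B → γ; repeat for the newly added items until nothing changes.

Start with: [E → .]
The dot is at the end, so nothing is added.

CLOSURE = { [E → .] }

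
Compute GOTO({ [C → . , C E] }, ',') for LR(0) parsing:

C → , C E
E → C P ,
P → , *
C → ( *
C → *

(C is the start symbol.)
{ [C → , . C E], [C → . ( *], [C → . *], [C → . , C E] }

GOTO(I, ',') = CLOSURE({ [A → αX.β] : [A → α.Xβ] ∈ I, X = ',' })

Items with dot before ',', with the dot advanced:
  [C → . , C E] → [C → , . C E]
Closure of the advanced items:
  [C → , . C E] has the dot before C: add [C → . , C E], [C → . ( *], [C → . *]

GOTO = { [C → , . C E], [C → . ( *], [C → . *], [C → . , C E] }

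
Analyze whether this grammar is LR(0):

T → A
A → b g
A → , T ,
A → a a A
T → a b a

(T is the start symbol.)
Yes, the grammar is LR(0)

A grammar is LR(0) if no state in the canonical LR(0) collection has:
  - both a shift item (dot before a terminal) and a complete item (shift-reduce conflict), or
  - two or more complete items (reduce-reduce conflict; the accept item [T' → T .] counts as a complete item here).

Augment with T' → T and build the canonical LR(0) collection (I0 = CLOSURE({[T' → . T]}), then GOTO on every symbol after a dot until no new states appear). It has 14 states:
  I0: { [A → . , T ,], [A → . a a A], [A → . b g], [T → . A], [T → . a b a], [T' → . T] }  — shift
  I1: { [A → , . T ,], [A → . , T ,], [A → . a a A], [A → . b g], [T → . A], [T → . a b a] }  — shift
  I2: { [T → A .] }  — reduce
  I3: { [T' → T .] }  — accept
  I4: { [A → a . a A], [T → a . b a] }  — shift
  I5: { [A → b . g] }  — shift
  I6: { [A → b g .] }  — reduce
  I7: { [A → . , T ,], [A → . a a A], [A → . b g], [A → a a . A] }  — shift
  I8: { [T → a b . a] }  — shift
  I9: { [T → a b a .] }  — reduce
  I10: { [A → a a A .] }  — reduce
  I11: { [A → a . a A] }  — shift
  I12: { [A → , T . ,] }  — shift
  I13: { [A → , T , .] }  — reduce

Every state is either a pure shift/goto state or contains exactly one complete item and nothing to shift — no conflicts. The grammar is LR(0).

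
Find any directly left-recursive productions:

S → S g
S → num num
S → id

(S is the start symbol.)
Yes, S is left-recursive

Direct left recursion occurs when N → N α for some non-terminal N (the right-hand side begins with the left-hand side itself).

S → S g: LEFT RECURSIVE (starts with S)
S → num num: starts with num
S → id: starts with id

The grammar has direct left recursion on: S.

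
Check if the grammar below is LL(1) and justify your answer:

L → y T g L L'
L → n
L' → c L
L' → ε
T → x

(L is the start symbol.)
No. Predict set conflict for L': { 'c' }

A grammar is LL(1) if for each non-terminal N with multiple productions, the predict sets of those productions are pairwise disjoint, where PREDICT(N → α) = (FIRST(α) \ {ε}) ∪ (FOLLOW(N) if α ⇒* ε).

Relevant sets:
  FOLLOW(L') = { $, 'c' }

For L:
  PREDICT(L → y T g L L') = { 'y' }
  PREDICT(L → n) = { 'n' }
For L':
  PREDICT(L' → c L) = { 'c' }
  PREDICT(L' → ε) = { $, 'c' }
T has a single production, so nothing to check there.

Conflict found: Predict set conflict for L': { 'c' }
The grammar is NOT LL(1).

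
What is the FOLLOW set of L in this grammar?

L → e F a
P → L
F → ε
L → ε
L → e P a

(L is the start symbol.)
To compute FOLLOW(L), find every occurrence of L on a right-hand side N → α L β: add FIRST(β) \ {ε}, and if β is empty or nullable also add FOLLOW(N). Iterate to a fixed point.

L is the start symbol, so $ ∈ FOLLOW(L).
In P → L: L is at the end, add FOLLOW(P)

The FOLLOW sets referred to above (computed the same way, to a fixed point):
  FOLLOW(P) = { 'a' }

Taking the union: FOLLOW(L) = { $, 'a' }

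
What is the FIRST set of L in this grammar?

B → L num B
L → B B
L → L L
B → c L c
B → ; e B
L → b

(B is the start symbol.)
{ ';', 'b', 'c' }

To compute FIRST(L), examine every production with L on the left-hand side, reading each right-hand side left to right until a non-nullable symbol is reached.

FIRST sets of the other non-terminals involved (by the same procedure, iterated to a fixed point):
  FIRST(B) = { ';', 'b', 'c' }

From L → B B:
  - B is a non-terminal: add FIRST(B) \ {ε} = { ';', 'b', 'c' }
    B is not nullable, so stop
From L → L L:
  - L is the symbol being defined: contributes nothing new
    L is not nullable, so stop
From L → b:
  - b is a terminal: add 'b' and stop

Collecting: FIRST(L) = { ';', 'b', 'c' }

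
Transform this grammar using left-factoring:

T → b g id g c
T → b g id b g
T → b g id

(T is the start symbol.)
Left-factoring transforms A → αβ₁ | αβ₂ into A → αA' and A' → β₁ | β₂
(α is the longest common prefix among the alternatives). Repeat until
no nonterminal has two alternatives with a common prefix.

Round 1: T has alternatives sharing prefix 'b g id'. Introduce T': T → b g id T'
  Add: T' → g c
  Add: T' → b g
  Add: T' → ε

No remaining common prefixes — done.

Resulting grammar:
T → b g id T'
T' → g c
T' → b g
T' → ε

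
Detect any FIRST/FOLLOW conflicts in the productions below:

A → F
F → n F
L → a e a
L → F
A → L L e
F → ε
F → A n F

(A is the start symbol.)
A FIRST/FOLLOW conflict occurs when a non-terminal N has a nullable alternative N → β (β ⇒* ε) and another alternative N → α with FIRST(α) ∩ FOLLOW(N) ≠ ∅: on such a lookahead the parser cannot decide between expanding α and letting N vanish via β.

Nullable non-terminals: A, F, L.
FIRST sets used below: FIRST(F) = { 'a', 'e', 'n', ε }, FIRST(L) = { 'a', 'e', 'n', ε }, FIRST(A) = { 'a', 'e', 'n', ε }

A: nullable alternative(s) A → F; FOLLOW(A) = { $, 'n' }
  A → F: FIRST \ {ε} = { 'a', 'e', 'n' } — this is the only nullable alternative, skip
  A → L L e: FIRST \ {ε} = { 'a', 'e', 'n' } — overlaps FOLLOW(A) on { 'n' }: CONFLICT

F: nullable alternative(s) F → ε; FOLLOW(F) = { $, 'a', 'e', 'n' }
  F → n F: FIRST \ {ε} = { 'n' } — overlaps FOLLOW(F) on { 'n' }: CONFLICT
  F → ε: FIRST \ {ε} = { } — this is the only nullable alternative, skip
  F → A n F: FIRST \ {ε} = { 'a', 'e', 'n' } — overlaps FOLLOW(F) on { 'a', 'e', 'n' }: CONFLICT

L: nullable alternative(s) L → F; FOLLOW(L) = { 'a', 'e', 'n' }
  L → a e a: FIRST \ {ε} = { 'a' } — overlaps FOLLOW(L) on { 'a' }: CONFLICT
  L → F: FIRST \ {ε} = { 'a', 'e', 'n' } — this is the only nullable alternative, skip

So the grammar has 4 FIRST/FOLLOW conflicts (marked CONFLICT above).

Answer: Yes. A → L L e with FOLLOW(A) on { 'n' }; F → n F with FOLLOW(F) on { 'n' }; F → A n F with FOLLOW(F) on { 'a', 'e', 'n' }; L → a e a with FOLLOW(L) on { 'a' }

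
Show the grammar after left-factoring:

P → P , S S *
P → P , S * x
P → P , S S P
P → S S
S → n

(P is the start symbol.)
P → P , S P'
P' → S P''
P'' → *
P'' → P
P' → * x
P → S S
S → n

Left-factoring transforms A → αβ₁ | αβ₂ into A → αA' and A' → β₁ | β₂
(α is the longest common prefix among the alternatives). Repeat until
no nonterminal has two alternatives with a common prefix.

Round 1: P has alternatives sharing prefix 'P , S'. Introduce P': P → P , S P'
  Add: P' → S *
  Add: P' → * x
  Add: P' → S P

Round 2: P' has alternatives sharing prefix 'S'. Introduce P'': P' → S P''
  Add: P'' → *
  Add: P'' → P

No remaining common prefixes — done.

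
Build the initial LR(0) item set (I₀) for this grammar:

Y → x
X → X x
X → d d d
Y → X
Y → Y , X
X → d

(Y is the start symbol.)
{ [X → . X x], [X → . d d d], [X → . d], [Y → . X], [Y → . Y , X], [Y → . x], [Y' → . Y] }

First, augment the grammar with Y' → Y
I₀ = CLOSURE({ [Y' → . Y] }):
  [Y' → . Y] has the dot before Y: add [Y → . x], [Y → . X], [Y → . Y , X]
  [Y → . X] has the dot before X: add [X → . X x], [X → . d d d], [X → . d]
No further items can be added.

I₀ = { [X → . X x], [X → . d d d], [X → . d], [Y → . X], [Y → . Y , X], [Y → . x], [Y' → . Y] }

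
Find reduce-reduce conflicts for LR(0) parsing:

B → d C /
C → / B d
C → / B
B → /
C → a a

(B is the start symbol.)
Augment with B' → B and build the canonical LR(0) collection (I0 = CLOSURE({[B' → . B]}), then GOTO on every symbol after a dot until no new states appear). It has 11 states:
  I0: { [B → . /], [B → . d C /], [B' → . B] }  — shift
  I1: { [B → / .] }  — reduce
  I2: { [B' → B .] }  — accept
  I3: { [B → d . C /], [C → . / B d], [C → . / B], [C → . a a] }  — shift
  I4: { [B → . /], [B → . d C /], [C → / . B d], [C → / . B] }  — shift
  I5: { [B → d C . /] }  — shift
  I6: { [C → a . a] }  — shift
  I7: { [C → a a .] }  — reduce
  I8: { [B → d C / .] }  — reduce
  I9: { [C → / B . d], [C → / B .] }  — shift, reduce
  I10: { [C → / B d .] }  — reduce

No state contains more than one complete item.

Answer: No reduce-reduce conflicts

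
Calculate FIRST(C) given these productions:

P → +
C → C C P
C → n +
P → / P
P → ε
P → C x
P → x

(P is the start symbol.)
To compute FIRST(C), examine every production with C on the left-hand side, reading each right-hand side left to right until a non-nullable symbol is reached.

From C → C C P:
  - C is the symbol being defined: contributes nothing new
    C is not nullable, so stop
From C → n +:
  - n is a terminal: add 'n' and stop

Collecting: FIRST(C) = { 'n' }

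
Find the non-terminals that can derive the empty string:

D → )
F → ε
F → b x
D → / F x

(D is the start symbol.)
ε-productions: F → ε
So F is immediately nullable.
No further non-terminal can be added: every production for the remaining non-terminals contains a terminal or a non-nullable non-terminal.
Nullable = { 'F' }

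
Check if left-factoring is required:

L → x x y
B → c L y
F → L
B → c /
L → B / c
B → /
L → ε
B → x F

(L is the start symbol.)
Yes, B has productions with common prefix 'c'

Left-factoring is needed when two productions for the same non-terminal
share a common prefix on the right-hand side.

Productions for L:
  L → x x y
  L → B / c
  L → ε
Productions for B:
  B → c L y
  B → c /
  B → /
  B → x F

Found common prefix 'c' in productions for B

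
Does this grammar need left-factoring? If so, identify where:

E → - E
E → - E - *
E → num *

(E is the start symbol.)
Yes, E has productions with common prefix '- E'

Left-factoring is needed when two productions for the same non-terminal
share a common prefix on the right-hand side.

Productions for E:
  E → - E
  E → - E - *
  E → num *

Found common prefix '- E' in productions for E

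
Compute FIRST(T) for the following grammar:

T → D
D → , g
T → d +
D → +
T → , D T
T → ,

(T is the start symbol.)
{ '+', ',', 'd' }

To compute FIRST(T), examine every production with T on the left-hand side, reading each right-hand side left to right until a non-nullable symbol is reached.

FIRST sets of the other non-terminals involved (by the same procedure, iterated to a fixed point):
  FIRST(D) = { '+', ',' }

From T → D:
  - D is a non-terminal: add FIRST(D) \ {ε} = { '+', ',' }
    D is not nullable, so stop
From T → d +:
  - d is a terminal: add 'd' and stop
From T → , D T:
  - ',' is a terminal: add ',' and stop
From T → ,:
  - ',' is a terminal: add ',' and stop

Collecting: FIRST(T) = { '+', ',', 'd' }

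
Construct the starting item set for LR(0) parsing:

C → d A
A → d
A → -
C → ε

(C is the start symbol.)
{ [C → . d A], [C → .], [C' → . C] }

First, augment the grammar with C' → C
I₀ = CLOSURE({ [C' → . C] }):
  [C' → . C] has the dot before C: add [C → . d A], [C → .]
No further items can be added.

I₀ = { [C → . d A], [C → .], [C' → . C] }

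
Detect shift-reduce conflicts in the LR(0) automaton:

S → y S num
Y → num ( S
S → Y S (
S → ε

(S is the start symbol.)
Yes — I0: [S → .] vs [S → . y S num]; I2: [S → .] vs [S → . y S num]; I4: [S → .] vs [S → . y S num]; I7: [S → .] vs [S → . y S num]

A shift-reduce conflict occurs when an LR(0) state has both:
  - a complete (reduce) item [A → α .] (dot at the end), and
  - a shift item [B → β . c γ] (dot before a terminal).

Augment with S' → S and build the canonical LR(0) collection (I0 = CLOSURE({[S' → . S]}), then GOTO on every symbol after a dot until no new states appear). It has 11 states:
  I0: { [S → . Y S (], [S → . y S num], [S → .], [S' → . S], [Y → . num ( S] }  — shift, reduce
  I1: { [S' → S .] }  — accept
  I2: { [S → . Y S (], [S → . y S num], [S → .], [S → Y . S (], [Y → . num ( S] }  — shift, reduce
  I3: { [Y → num . ( S] }  — shift
  I4: { [S → . Y S (], [S → . y S num], [S → .], [S → y . S num], [Y → . num ( S] }  — shift, reduce
  I5: { [S → y S . num] }  — shift
  I6: { [S → y S num .] }  — reduce
  I7: { [S → . Y S (], [S → . y S num], [S → .], [Y → . num ( S], [Y → num ( . S] }  — shift, reduce
  I8: { [Y → num ( S .] }  — reduce
  I9: { [S → Y S . (] }  — shift
  I10: { [S → Y S ( .] }  — reduce

I0 contains reduce item [S → .] and shift items [S → . y S num], [Y → . num ( S] — shift-reduce conflict.
I2 contains reduce item [S → .] and shift items [S → . y S num], [Y → . num ( S] — shift-reduce conflict.
I4 contains reduce item [S → .] and shift items [S → . y S num], [Y → . num ( S] — shift-reduce conflict.
I7 contains reduce item [S → .] and shift items [S → . y S num], [Y → . num ( S] — shift-reduce conflict.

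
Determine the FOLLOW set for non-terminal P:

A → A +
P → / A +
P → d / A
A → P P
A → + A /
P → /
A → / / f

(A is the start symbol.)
{ $, '+', '/', 'd' }

In A → P P: P is followed by P, add FIRST(P) \ {ε} = { '/', 'd' }
In A → P P: P is at the end, add FOLLOW(A)

The FOLLOW sets referred to above (computed the same way, to a fixed point):
  FOLLOW(A) = { $, '+', '/', 'd' }

Taking the union: FOLLOW(P) = { $, '+', '/', 'd' }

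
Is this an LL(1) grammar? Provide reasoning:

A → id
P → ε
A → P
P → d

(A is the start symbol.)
Yes, the grammar is LL(1).

A grammar is LL(1) if for each non-terminal N with multiple productions, the predict sets of those productions are pairwise disjoint, where PREDICT(N → α) = (FIRST(α) \ {ε}) ∪ (FOLLOW(N) if α ⇒* ε).

Relevant sets:
  FIRST(P) = { 'd', ε }
  FOLLOW(A) = { $ }
  FOLLOW(P) = { $ }

For A:
  PREDICT(A → id) = { 'id' }
  PREDICT(A → P) = { $, 'd' }
For P:
  PREDICT(P → ε) = { $ }
  PREDICT(P → d) = { 'd' }

All predict sets are disjoint. The grammar IS LL(1).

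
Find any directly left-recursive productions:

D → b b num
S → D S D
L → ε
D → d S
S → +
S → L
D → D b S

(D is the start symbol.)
Yes, D is left-recursive

Direct left recursion occurs when N → N α for some non-terminal N (the right-hand side begins with the left-hand side itself).

D → b b num: starts with b
S → D S D: starts with D
L → ε: starts with ε
D → d S: starts with d
S → +: starts with '+'
S → L: starts with L
D → D b S: LEFT RECURSIVE (starts with D)

The grammar has direct left recursion on: D.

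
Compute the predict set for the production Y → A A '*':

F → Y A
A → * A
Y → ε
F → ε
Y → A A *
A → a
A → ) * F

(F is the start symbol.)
PREDICT(Y → A A '*') = (FIRST(RHS) \ {ε}) ∪ (FOLLOW(Y) if ε ∈ FIRST(RHS), i.e. RHS ⇒* ε)
FIRST(A) = { ')', '*', 'a' }
FIRST(A A '*') = { ')', '*', 'a' }
ε ∉ FIRST(A A '*'), so FOLLOW(Y) is not added.
PREDICT(Y → A A '*') = { ')', '*', 'a' }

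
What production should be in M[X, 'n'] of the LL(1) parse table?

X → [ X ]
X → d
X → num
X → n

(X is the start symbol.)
X → n

To find M[X, 'n'], we find productions for X where 'n' is in the predict set (PREDICT(N → α) = (FIRST(α) \ {ε}) ∪ (FOLLOW(N) if α ⇒* ε)).

X → [ X ]: PREDICT = { '[' }
X → d: PREDICT = { 'd' }
X → num: PREDICT = { 'num' }
X → n: PREDICT = { 'n' }
  'n' is in predict set, so this production goes in M[X, 'n']

M[X, 'n'] = X → n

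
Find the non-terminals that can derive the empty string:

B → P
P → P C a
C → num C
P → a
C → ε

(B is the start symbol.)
{ 'C' }

A non-terminal is nullable if it can derive ε (the empty string): either it has an ε-production, or it has a production whose right-hand side consists entirely of nullable non-terminals.

ε-productions: C → ε
So C is immediately nullable.
No further non-terminal can be added: every production for the remaining non-terminals contains a terminal or a non-nullable non-terminal.
Nullable = { 'C' }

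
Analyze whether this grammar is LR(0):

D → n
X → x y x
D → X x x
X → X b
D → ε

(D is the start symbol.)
No. Shift-reduce conflict between [D → .] and [D → . n]

A grammar is LR(0) if no state in the canonical LR(0) collection has:
  - both a shift item (dot before a terminal) and a complete item (shift-reduce conflict), or
  - two or more complete items (reduce-reduce conflict; the accept item [D' → D .] counts as a complete item here).

Augment with D' → D and build the canonical LR(0) collection (I0 = CLOSURE({[D' → . D]}), then GOTO on every symbol after a dot until no new states appear). It has 10 states:
  I0: { [D → . X x x], [D → . n], [D → .], [D' → . D], [X → . X b], [X → . x y x] }  — shift, reduce
  I1: { [D' → D .] }  — accept
  I2: { [D → X . x x], [X → X . b] }  — shift
  I3: { [D → n .] }  — reduce
  I4: { [X → x . y x] }  — shift
  I5: { [X → x y . x] }  — shift
  I6: { [X → x y x .] }  — reduce
  I7: { [X → X b .] }  — reduce
  I8: { [D → X x . x] }  — shift
  I9: { [D → X x x .] }  — reduce

Conflict in state I0:
  Shift-reduce conflict between [D → .] and [D → . n]
So the grammar is NOT LR(0).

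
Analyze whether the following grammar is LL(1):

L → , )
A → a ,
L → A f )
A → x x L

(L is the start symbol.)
A grammar is LL(1) if for each non-terminal N with multiple productions, the predict sets of those productions are pairwise disjoint, where PREDICT(N → α) = (FIRST(α) \ {ε}) ∪ (FOLLOW(N) if α ⇒* ε).

Relevant sets:
  FIRST(A) = { 'a', 'x' }

For L:
  PREDICT(L → ',' ')') = { ',' }
  PREDICT(L → A f ')') = { 'a', 'x' }
For A:
  PREDICT(A → a ',') = { 'a' }
  PREDICT(A → x x L) = { 'x' }

All predict sets are disjoint. The grammar IS LL(1).

Answer: Yes, the grammar is LL(1).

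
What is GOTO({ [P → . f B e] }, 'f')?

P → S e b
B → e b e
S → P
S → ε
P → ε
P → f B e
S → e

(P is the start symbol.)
{ [B → . e b e], [P → f . B e] }

GOTO(I, 'f') = CLOSURE({ [A → αX.β] : [A → α.Xβ] ∈ I, X = 'f' })

Items with dot before 'f', with the dot advanced:
  [P → . f B e] → [P → f . B e]
Closure of the advanced items:
  [P → f . B e] has the dot before B: add [B → . e b e]

GOTO = { [B → . e b e], [P → f . B e] }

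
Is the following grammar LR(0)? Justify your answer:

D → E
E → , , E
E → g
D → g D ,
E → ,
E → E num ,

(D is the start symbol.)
No. Shift-reduce conflict between [E → , .] and [E → , . , E]

Augment with D' → D and build the canonical LR(0) collection (I0 = CLOSURE({[D' → . D]}), then GOTO on every symbol after a dot until no new states appear). It has 12 states:
  I0: { [D → . E], [D → . g D ,], [D' → . D], [E → . , , E], [E → . ,], [E → . E num ,], [E → . g] }  — shift
  I1: { [E → , . , E], [E → , .] }  — shift, reduce
  I2: { [D' → D .] }  — accept
  I3: { [D → E .], [E → E . num ,] }  — shift, reduce
  I4: { [D → . E], [D → . g D ,], [D → g . D ,], [E → . , , E], [E → . ,], [E → . E num ,], [E → . g], [E → g .] }  — shift, reduce
  I5: { [D → g D . ,] }  — shift
  I6: { [D → g D , .] }  — reduce
  I7: { [E → E num . ,] }  — shift
  I8: { [E → E num , .] }  — reduce
  I9: { [E → , , . E], [E → . , , E], [E → . ,], [E → . E num ,], [E → . g] }  — shift
  I10: { [E → , , E .], [E → E . num ,] }  — shift, reduce
  I11: { [E → g .] }  — reduce

Conflict in state I1:
  Shift-reduce conflict between [E → , .] and [E → , . , E]
So the grammar is NOT LR(0).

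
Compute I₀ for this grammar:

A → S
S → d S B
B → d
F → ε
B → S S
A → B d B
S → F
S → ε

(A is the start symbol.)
First, augment the grammar with A' → A
I₀ = CLOSURE({ [A' → . A] }):
  [A' → . A] has the dot before A: add [A → . S], [A → . B d B]
  [A → . S] has the dot before S: add [S → . d S B], [S → . F], [S → .]
  [A → . B d B] has the dot before B: add [B → . d], [B → . S S]
  [S → . F] has the dot before F: add [F → .]
No further items can be added.

I₀ = { [A → . B d B], [A → . S], [A' → . A], [B → . S S], [B → . d], [F → .], [S → . F], [S → . d S B], [S → .] }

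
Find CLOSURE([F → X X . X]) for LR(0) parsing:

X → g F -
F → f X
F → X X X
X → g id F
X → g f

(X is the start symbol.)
Start with: [F → X X . X]
  [F → X X . X] has the dot before X: add [X → . g F -], [X → . g id F], [X → . g f]
No further items can be added.

CLOSURE = { [F → X X . X], [X → . g F -], [X → . g f], [X → . g id F] }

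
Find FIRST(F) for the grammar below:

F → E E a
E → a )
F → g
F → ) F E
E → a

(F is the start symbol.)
FIRST sets of the other non-terminals involved (by the same procedure, iterated to a fixed point):
  FIRST(E) = { 'a' }

From F → E E a:
  - E is a non-terminal: add FIRST(E) \ {ε} = { 'a' }
    E is not nullable, so stop
From F → g:
  - g is a terminal: add 'g' and stop
From F → ) F E:
  - ')' is a terminal: add ')' and stop

Collecting: FIRST(F) = { ')', 'a', 'g' }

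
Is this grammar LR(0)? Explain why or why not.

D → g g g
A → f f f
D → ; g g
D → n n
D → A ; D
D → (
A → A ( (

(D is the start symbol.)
Yes, the grammar is LR(0)

A grammar is LR(0) if no state in the canonical LR(0) collection has:
  - both a shift item (dot before a terminal) and a complete item (shift-reduce conflict), or
  - two or more complete items (reduce-reduce conflict; the accept item [D' → D .] counts as a complete item here).

Augment with D' → D and build the canonical LR(0) collection (I0 = CLOSURE({[D' → . D]}), then GOTO on every symbol after a dot until no new states appear). It has 19 states:
  I0: { [A → . A ( (], [A → . f f f], [D → . (], [D → . ; g g], [D → . A ; D], [D → . g g g], [D → . n n], [D' → . D] }  — shift
  I1: { [D → ( .] }  — reduce
  I2: { [D → ; . g g] }  — shift
  I3: { [A → A . ( (], [D → A . ; D] }  — shift
  I4: { [D' → D .] }  — accept
  I5: { [A → f . f f] }  — shift
  I6: { [D → g . g g] }  — shift
  I7: { [D → n . n] }  — shift
  I8: { [D → n n .] }  — reduce
  I9: { [D → g g . g] }  — shift
  I10: { [D → g g g .] }  — reduce
  I11: { [A → f f . f] }  — shift
  I12: { [A → f f f .] }  — reduce
  I13: { [A → A ( . (] }  — shift
  I14: { [A → . A ( (], [A → . f f f], [D → . (], [D → . ; g g], [D → . A ; D], [D → . g g g], [D → . n n], [D → A ; . D] }  — shift
  I15: { [D → A ; D .] }  — reduce
  I16: { [A → A ( ( .] }  — reduce
  I17: { [D → ; g . g] }  — shift
  I18: { [D → ; g g .] }  — reduce

Every state is either a pure shift/goto state or contains exactly one complete item and nothing to shift — no conflicts. The grammar is LR(0).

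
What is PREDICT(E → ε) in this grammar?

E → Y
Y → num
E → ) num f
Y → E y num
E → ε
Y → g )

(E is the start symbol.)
PREDICT(E → ε) = (FIRST(RHS) \ {ε}) ∪ (FOLLOW(E) if ε ∈ FIRST(RHS), i.e. RHS ⇒* ε)
The right-hand side is ε (FIRST(ε) = { ε }), so the predict set is FOLLOW(E) = { $, 'y' }
PREDICT(E → ε) = { $, 'y' }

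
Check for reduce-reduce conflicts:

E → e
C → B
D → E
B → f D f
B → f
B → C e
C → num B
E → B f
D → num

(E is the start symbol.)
Augment with E' → E and build the canonical LR(0) collection (I0 = CLOSURE({[E' → . E]}), then GOTO on every symbol after a dot until no new states appear). It has 14 states:
  I0: { [B → . C e], [B → . f D f], [B → . f], [C → . B], [C → . num B], [E → . B f], [E → . e], [E' → . E] }  — shift
  I1: { [C → B .], [E → B . f] }  — shift, reduce
  I2: { [B → C . e] }  — shift
  I3: { [E' → E .] }  — accept
  I4: { [E → e .] }  — reduce
  I5: { [B → . C e], [B → . f D f], [B → . f], [B → f . D f], [B → f .], [C → . B], [C → . num B], [D → . E], [D → . num], [E → . B f], [E → . e] }  — shift, reduce
  I6: { [B → . C e], [B → . f D f], [B → . f], [C → . B], [C → . num B], [C → num . B] }  — shift
  I7: { [C → B .], [C → num B .] }  — 2 reduces
  I8: { [B → f D . f] }  — shift
  I9: { [D → E .] }  — reduce
  I10: { [B → . C e], [B → . f D f], [B → . f], [C → . B], [C → . num B], [C → num . B], [D → num .] }  — shift, reduce
  I11: { [B → f D f .] }  — reduce
  I12: { [B → C e .] }  — reduce
  I13: { [E → B f .] }  — reduce

I7 contains complete items [C → B .], [C → num B .] — reduce-reduce conflict.

Answer: Yes — I7: [C → B .] vs [C → num B .]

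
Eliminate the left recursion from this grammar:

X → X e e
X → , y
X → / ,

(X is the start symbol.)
X → , y X'
X → / , X'
X' → e e X'
X' → ε

X is directly left-recursive. The standard transformation for
  A → A α₁ | ... | A α_m | β₁ | ... | β_n
is
  A  → β₁ A' | ... | β_n A'
  A' → α₁ A' | ... | α_m A' | ε

X → , y becomes X → , y X'
X → / , becomes X → / , X'
X → X e e becomes X' → e e X'
Add X' → ε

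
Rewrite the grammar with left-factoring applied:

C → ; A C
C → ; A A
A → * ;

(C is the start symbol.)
C → ; A C'
C' → C
C' → A
A → * ;

Left-factoring transforms A → αβ₁ | αβ₂ into A → αA' and A' → β₁ | β₂
(α is the longest common prefix among the alternatives). Repeat until
no nonterminal has two alternatives with a common prefix.

Round 1: C has alternatives sharing prefix '; A'. Introduce C': C → ; A C'
  Add: C' → C
  Add: C' → A

No remaining common prefixes — done.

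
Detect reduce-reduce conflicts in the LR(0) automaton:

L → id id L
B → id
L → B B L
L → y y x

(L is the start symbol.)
No reduce-reduce conflicts

Augment with L' → L and build the canonical LR(0) collection (I0 = CLOSURE({[L' → . L]}), then GOTO on every symbol after a dot until no new states appear). It has 12 states:
  I0: { [B → . id], [L → . B B L], [L → . id id L], [L → . y y x], [L' → . L] }  — shift
  I1: { [B → . id], [L → B . B L] }  — shift
  I2: { [L' → L .] }  — accept
  I3: { [B → id .], [L → id . id L] }  — shift, reduce
  I4: { [L → y . y x] }  — shift
  I5: { [L → y y . x] }  — shift
  I6: { [L → y y x .] }  — reduce
  I7: { [B → . id], [L → . B B L], [L → . id id L], [L → . y y x], [L → id id . L] }  — shift
  I8: { [L → id id L .] }  — reduce
  I9: { [B → . id], [L → . B B L], [L → . id id L], [L → . y y x], [L → B B . L] }  — shift
  I10: { [B → id .] }  — reduce
  I11: { [L → B B L .] }  — reduce

No state contains more than one complete item.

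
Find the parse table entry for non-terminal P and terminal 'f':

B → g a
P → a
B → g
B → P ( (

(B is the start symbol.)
To find M[P, 'f'], we find productions for P where 'f' is in the predict set (PREDICT(N → α) = (FIRST(α) \ {ε}) ∪ (FOLLOW(N) if α ⇒* ε)).

P → a: PREDICT = { 'a' }

M[P, 'f'] is empty (no production applies)

Answer: Empty (error entry)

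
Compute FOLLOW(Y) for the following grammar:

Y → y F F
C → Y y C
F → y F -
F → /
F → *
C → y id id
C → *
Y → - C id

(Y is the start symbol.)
Y is the start symbol, so $ ∈ FOLLOW(Y).
In C → Y y C: Y is followed by y C, add FIRST(y C) \ {ε} = { 'y' }

Taking the union: FOLLOW(Y) = { $, 'y' }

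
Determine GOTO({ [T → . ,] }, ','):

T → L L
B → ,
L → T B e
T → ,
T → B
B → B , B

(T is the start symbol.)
{ [T → , .] }

GOTO(I, ',') = CLOSURE({ [A → αX.β] : [A → α.Xβ] ∈ I, X = ',' })

Items with dot before ',', with the dot advanced:
  [T → . ,] → [T → , .]
Closure adds nothing (no advanced item has the dot before a non-terminal).

GOTO = { [T → , .] }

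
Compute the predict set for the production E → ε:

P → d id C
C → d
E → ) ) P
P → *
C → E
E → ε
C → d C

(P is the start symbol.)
{ $ }

PREDICT(E → ε) = (FIRST(RHS) \ {ε}) ∪ (FOLLOW(E) if ε ∈ FIRST(RHS), i.e. RHS ⇒* ε)
The right-hand side is ε (FIRST(ε) = { ε }), so the predict set is FOLLOW(E) = { $ }
PREDICT(E → ε) = { $ }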